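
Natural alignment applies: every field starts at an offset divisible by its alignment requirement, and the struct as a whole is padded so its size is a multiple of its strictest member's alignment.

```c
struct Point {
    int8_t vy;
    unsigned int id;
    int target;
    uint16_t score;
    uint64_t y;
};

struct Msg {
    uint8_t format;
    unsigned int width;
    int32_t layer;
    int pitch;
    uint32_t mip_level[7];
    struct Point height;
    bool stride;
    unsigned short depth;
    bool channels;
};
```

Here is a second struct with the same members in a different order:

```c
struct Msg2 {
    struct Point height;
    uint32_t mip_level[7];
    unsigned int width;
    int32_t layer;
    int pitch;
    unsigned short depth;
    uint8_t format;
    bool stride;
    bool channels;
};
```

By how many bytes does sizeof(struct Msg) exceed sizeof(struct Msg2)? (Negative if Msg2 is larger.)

Point: vy at 0 (size 1, align 1) → ends 1; pad 3 to align 4 for id; id at 4 (size 4, align 4) → ends 8; target at 8 (size 4, align 4) → ends 12; score at 12 (size 2, align 2) → ends 14; pad 2 to align 8 for y; y at 16 (size 8, align 8) → ends 24; total 24 bytes, alignment 8
format at 0 (size 1, align 1) → ends 1
pad 3 to align 4 for width
width at 4 (size 4, align 4) → ends 8
layer at 8 (size 4, align 4) → ends 12
pitch at 12 (size 4, align 4) → ends 16
mip_level at 16 (size 28, align 4) → ends 44
pad 4 to align 8 for height
height at 48 (size 24, align 8) → ends 72
stride at 72 (size 1, align 1) → ends 73
pad 1 to align 2 for depth
depth at 74 (size 2, align 2) → ends 76
channels at 76 (size 1, align 1) → ends 77
tail pad 3 to reach multiple of 8
total 80 bytes, alignment 8
— Msg2 —
height at 0 (size 24, align 8) → ends 24
mip_level at 24 (size 28, align 4) → ends 52
width at 52 (size 4, align 4) → ends 56
layer at 56 (size 4, align 4) → ends 60
pitch at 60 (size 4, align 4) → ends 64
depth at 64 (size 2, align 2) → ends 66
format at 66 (size 1, align 1) → ends 67
stride at 67 (size 1, align 1) → ends 68
channels at 68 (size 1, align 1) → ends 69
tail pad 3 to reach multiple of 8
total 72 bytes, alignment 8
80 − 72 = 8

8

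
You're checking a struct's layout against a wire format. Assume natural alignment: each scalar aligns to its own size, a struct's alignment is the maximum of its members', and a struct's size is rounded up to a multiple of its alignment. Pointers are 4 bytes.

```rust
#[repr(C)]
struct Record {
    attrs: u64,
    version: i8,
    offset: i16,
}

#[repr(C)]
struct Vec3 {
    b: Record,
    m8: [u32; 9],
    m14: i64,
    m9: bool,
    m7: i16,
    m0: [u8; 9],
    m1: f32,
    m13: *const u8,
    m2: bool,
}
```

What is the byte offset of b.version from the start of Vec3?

Record: 0..8  attrs  (8B, 8-aligned); 8..9  version  (1B, 1-aligned); 9..10  -- padding (1B); 10..12  offset  (2B, 2-aligned); 12..16  -- tail padding (4B); sizeof = 16, alignof = 8
0..16  b  (16B, 8-aligned)
within Record: version at 8
0 + 8 = 8

8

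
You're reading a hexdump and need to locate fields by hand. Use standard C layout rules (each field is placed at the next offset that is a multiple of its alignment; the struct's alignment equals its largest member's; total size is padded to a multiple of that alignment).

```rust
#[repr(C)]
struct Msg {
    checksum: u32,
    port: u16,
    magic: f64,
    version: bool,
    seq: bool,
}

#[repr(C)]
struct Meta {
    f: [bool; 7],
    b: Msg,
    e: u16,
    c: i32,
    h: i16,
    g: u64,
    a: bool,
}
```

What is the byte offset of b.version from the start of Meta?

24

Msg: checksum at 0 (size 4, align 4) → ends 4; port at 4 (size 2, align 2) → ends 6; pad 2 to align 8 for magic; magic at 8 (size 8, align 8) → ends 16; version at 16 (size 1, align 1) → ends 17; seq at 17 (size 1, align 1) → ends 18; tail pad 6 to reach multiple of 8; total 24 bytes, alignment 8
f at 0 (size 7, align 1) → ends 7
pad 1 to align 8 for b
b at 8 (size 24, align 8) → ends 32
within Msg: version at 16
8 + 16 = 24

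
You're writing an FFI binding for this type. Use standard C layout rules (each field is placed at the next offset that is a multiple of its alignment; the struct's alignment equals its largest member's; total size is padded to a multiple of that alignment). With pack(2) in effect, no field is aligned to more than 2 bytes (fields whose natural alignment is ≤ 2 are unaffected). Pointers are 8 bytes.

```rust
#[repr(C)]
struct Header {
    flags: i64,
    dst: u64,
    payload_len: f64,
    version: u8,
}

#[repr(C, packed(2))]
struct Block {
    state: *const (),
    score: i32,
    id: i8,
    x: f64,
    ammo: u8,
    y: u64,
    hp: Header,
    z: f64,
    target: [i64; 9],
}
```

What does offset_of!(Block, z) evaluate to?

Header: 0..8  flags  (8B, 8-aligned); 8..16  dst  (8B, 8-aligned); 16..24  payload_len  (8B, 8-aligned); 24..25  version  (1B, 1-aligned); 25..32  -- tail padding (7B); sizeof = 32, alignof = 8
0..8  state  (8B, 2-aligned)
8..12  score  (4B, 2-aligned)
12..13  id  (1B, 1-aligned)
13..14  -- padding (1B)
14..22  x  (8B, 2-aligned)
22..23  ammo  (1B, 1-aligned)
23..24  -- padding (1B)
24..32  y  (8B, 2-aligned)
32..64  hp  (32B, 2-aligned)
64..72  z  (8B, 2-aligned)

64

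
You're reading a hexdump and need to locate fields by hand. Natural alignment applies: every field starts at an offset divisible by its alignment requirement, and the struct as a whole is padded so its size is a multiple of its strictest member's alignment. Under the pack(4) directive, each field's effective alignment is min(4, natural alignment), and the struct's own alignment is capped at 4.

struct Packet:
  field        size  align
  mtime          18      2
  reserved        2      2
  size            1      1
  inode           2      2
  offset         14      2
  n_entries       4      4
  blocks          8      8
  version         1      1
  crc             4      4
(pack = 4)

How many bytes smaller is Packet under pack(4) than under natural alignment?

4

natural layout:
  mtime at 0 (size 18, align 2) → ends 18
  reserved at 18 (size 2, align 2) → ends 20
  size at 20 (size 1, align 1) → ends 21
  pad 1 to align 2 for inode
  inode at 22 (size 2, align 2) → ends 24
  offset at 24 (size 14, align 2) → ends 38
  pad 2 to align 4 for n_entries
  n_entries at 40 (size 4, align 4) → ends 44
  pad 4 to align 8 for blocks
  blocks at 48 (size 8, align 8) → ends 56
  version at 56 (size 1, align 1) → ends 57
  pad 3 to align 4 for crc
  crc at 60 (size 4, align 4) → ends 64
  total 64 bytes, alignment 8
packed(4) layout:
  mtime at 0 (size 18, align 2) → ends 18
  reserved at 18 (size 2, align 2) → ends 20
  size at 20 (size 1, align 1) → ends 21
  pad 1 to align 2 for inode
  inode at 22 (size 2, align 2) → ends 24
  offset at 24 (size 14, align 2) → ends 38
  pad 2 to align 4 for n_entries
  n_entries at 40 (size 4, align 4) → ends 44
  blocks at 44 (size 8, align 4) → ends 52
  version at 52 (size 1, align 1) → ends 53
  pad 3 to align 4 for crc
  crc at 56 (size 4, align 4) → ends 60
  total 60 bytes, alignment 4
64 − 60 = 4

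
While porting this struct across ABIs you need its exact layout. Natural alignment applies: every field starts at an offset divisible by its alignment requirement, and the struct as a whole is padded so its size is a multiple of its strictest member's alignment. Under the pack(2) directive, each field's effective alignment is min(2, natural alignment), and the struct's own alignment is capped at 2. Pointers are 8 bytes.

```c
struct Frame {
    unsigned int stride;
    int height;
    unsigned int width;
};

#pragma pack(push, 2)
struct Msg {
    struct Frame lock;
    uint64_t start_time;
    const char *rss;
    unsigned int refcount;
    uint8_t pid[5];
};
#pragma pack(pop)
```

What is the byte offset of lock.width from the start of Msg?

Frame: @0: stride [4B, align 4] → 4; @4: height [4B, align 4] → 8; @8: width [4B, align 4] → 12; size 12, align 4
@0: lock [12B, align 2] → 12
within Frame: width at 8
0 + 8 = 8

8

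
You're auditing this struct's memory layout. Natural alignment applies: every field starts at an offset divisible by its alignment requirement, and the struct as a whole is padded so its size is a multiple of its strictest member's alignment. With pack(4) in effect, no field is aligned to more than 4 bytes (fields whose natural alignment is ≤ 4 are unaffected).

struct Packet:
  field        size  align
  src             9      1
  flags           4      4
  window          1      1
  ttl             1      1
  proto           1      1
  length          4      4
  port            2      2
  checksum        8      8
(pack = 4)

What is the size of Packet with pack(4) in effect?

36

src at 0 (size 9, align 1) → ends 9
pad 3 to align 4 for flags
flags at 12 (size 4, align 4) → ends 16
window at 16 (size 1, align 1) → ends 17
ttl at 17 (size 1, align 1) → ends 18
proto at 18 (size 1, align 1) → ends 19
pad 1 to align 4 for length
length at 20 (size 4, align 4) → ends 24
port at 24 (size 2, align 2) → ends 26
pad 2 to align 4 for checksum
checksum at 28 (size 8, align 4) → ends 36
total 36 bytes, alignment 4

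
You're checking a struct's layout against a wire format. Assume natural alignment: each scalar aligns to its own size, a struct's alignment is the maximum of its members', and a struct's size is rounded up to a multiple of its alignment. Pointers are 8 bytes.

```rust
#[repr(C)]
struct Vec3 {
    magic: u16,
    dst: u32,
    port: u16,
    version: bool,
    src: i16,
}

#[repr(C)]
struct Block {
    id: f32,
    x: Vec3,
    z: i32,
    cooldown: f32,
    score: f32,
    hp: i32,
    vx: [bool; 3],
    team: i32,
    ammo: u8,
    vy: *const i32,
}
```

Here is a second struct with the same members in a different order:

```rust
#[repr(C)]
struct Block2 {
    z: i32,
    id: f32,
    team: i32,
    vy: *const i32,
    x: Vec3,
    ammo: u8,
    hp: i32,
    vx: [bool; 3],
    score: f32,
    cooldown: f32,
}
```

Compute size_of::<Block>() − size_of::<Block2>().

-8

Vec3: 0..2  magic  (2B, 2-aligned); 2..4  -- padding (2B); 4..8  dst  (4B, 4-aligned); 8..10  port  (2B, 2-aligned); 10..11  version  (1B, 1-aligned); 11..12  -- padding (1B); 12..14  src  (2B, 2-aligned); 14..16  -- tail padding (2B); sizeof = 16, alignof = 4
0..4  id  (4B, 4-aligned)
4..20  x  (16B, 4-aligned)
20..24  z  (4B, 4-aligned)
24..28  cooldown  (4B, 4-aligned)
28..32  score  (4B, 4-aligned)
32..36  hp  (4B, 4-aligned)
36..39  vx  (3B, 1-aligned)
39..40  -- padding (1B)
40..44  team  (4B, 4-aligned)
44..45  ammo  (1B, 1-aligned)
45..48  -- padding (3B)
48..56  vy  (8B, 8-aligned)
sizeof = 56, alignof = 8
— Block2 —
0..4  z  (4B, 4-aligned)
4..8  id  (4B, 4-aligned)
8..12  team  (4B, 4-aligned)
12..16  -- padding (4B)
16..24  vy  (8B, 8-aligned)
24..40  x  (16B, 4-aligned)
40..41  ammo  (1B, 1-aligned)
41..44  -- padding (3B)
44..48  hp  (4B, 4-aligned)
48..51  vx  (3B, 1-aligned)
51..52  -- padding (1B)
52..56  score  (4B, 4-aligned)
56..60  cooldown  (4B, 4-aligned)
60..64  -- tail padding (4B)
sizeof = 64, alignof = 8
56 − 64 = -8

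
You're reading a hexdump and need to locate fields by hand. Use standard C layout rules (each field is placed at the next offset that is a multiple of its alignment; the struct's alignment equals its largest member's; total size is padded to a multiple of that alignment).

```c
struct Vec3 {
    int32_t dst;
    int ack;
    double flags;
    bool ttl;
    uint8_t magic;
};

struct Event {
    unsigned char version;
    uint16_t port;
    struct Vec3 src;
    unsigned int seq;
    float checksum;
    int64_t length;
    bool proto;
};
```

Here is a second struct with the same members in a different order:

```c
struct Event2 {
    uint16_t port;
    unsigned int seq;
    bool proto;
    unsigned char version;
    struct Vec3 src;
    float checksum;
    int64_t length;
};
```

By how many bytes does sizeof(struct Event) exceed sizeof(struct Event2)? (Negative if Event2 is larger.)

Vec3: @0: dst [4B, align 4] → 4; @4: ack [4B, align 4] → 8; @8: flags [8B, align 8] → 16; @16: ttl [1B, align 1] → 17; @17: magic [1B, align 1] → 18; +6 tail pad (align 8); size 24, align 8
@0: version [1B, align 1] → 1
+1 pad (align 2)
@2: port [2B, align 2] → 4
+4 pad (align 8)
@8: src [24B, align 8] → 32
@32: seq [4B, align 4] → 36
@36: checksum [4B, align 4] → 40
@40: length [8B, align 8] → 48
@48: proto [1B, align 1] → 49
+7 tail pad (align 8)
size 56, align 8
— Event2 —
@0: port [2B, align 2] → 2
+2 pad (align 4)
@4: seq [4B, align 4] → 8
@8: proto [1B, align 1] → 9
@9: version [1B, align 1] → 10
+6 pad (align 8)
@16: src [24B, align 8] → 40
@40: checksum [4B, align 4] → 44
+4 pad (align 8)
@48: length [8B, align 8] → 56
size 56, align 8
56 − 56 = 0

0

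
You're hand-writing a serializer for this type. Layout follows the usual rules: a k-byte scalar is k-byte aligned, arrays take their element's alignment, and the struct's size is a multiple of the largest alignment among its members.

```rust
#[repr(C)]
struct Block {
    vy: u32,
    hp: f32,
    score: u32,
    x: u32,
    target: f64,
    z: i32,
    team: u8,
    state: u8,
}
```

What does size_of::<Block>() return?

32

0..4  vy  (4B, 4-aligned)
4..8  hp  (4B, 4-aligned)
8..12  score  (4B, 4-aligned)
12..16  x  (4B, 4-aligned)
16..24  target  (8B, 8-aligned)
24..28  z  (4B, 4-aligned)
28..29  team  (1B, 1-aligned)
29..30  state  (1B, 1-aligned)
30..32  -- tail padding (2B)
sizeof = 32, alignof = 8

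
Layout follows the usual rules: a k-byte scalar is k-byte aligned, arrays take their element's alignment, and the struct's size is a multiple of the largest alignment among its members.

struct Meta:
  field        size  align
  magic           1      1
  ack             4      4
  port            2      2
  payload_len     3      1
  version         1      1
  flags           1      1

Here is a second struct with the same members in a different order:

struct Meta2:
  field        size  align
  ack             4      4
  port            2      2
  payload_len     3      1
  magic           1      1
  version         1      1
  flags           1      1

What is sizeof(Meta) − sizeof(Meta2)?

@0: magic [1B, align 1] → 1
+3 pad (align 4)
@4: ack [4B, align 4] → 8
@8: port [2B, align 2] → 10
@10: payload_len [3B, align 1] → 13
@13: version [1B, align 1] → 14
@14: flags [1B, align 1] → 15
+1 tail pad (align 4)
size 16, align 4
— Meta2 —
@0: ack [4B, align 4] → 4
@4: port [2B, align 2] → 6
@6: payload_len [3B, align 1] → 9
@9: magic [1B, align 1] → 10
@10: version [1B, align 1] → 11
@11: flags [1B, align 1] → 12
size 12, align 4
16 − 12 = 4

4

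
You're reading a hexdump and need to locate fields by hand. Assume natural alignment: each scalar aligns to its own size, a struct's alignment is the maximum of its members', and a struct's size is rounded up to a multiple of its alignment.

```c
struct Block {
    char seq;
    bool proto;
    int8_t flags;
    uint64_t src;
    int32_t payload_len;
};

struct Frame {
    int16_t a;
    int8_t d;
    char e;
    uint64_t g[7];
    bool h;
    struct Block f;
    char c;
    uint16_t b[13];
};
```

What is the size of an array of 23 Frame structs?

2944

Block: @0: seq [1B, align 1] → 1; @1: proto [1B, align 1] → 2; @2: flags [1B, align 1] → 3; +5 pad (align 8); @8: src [8B, align 8] → 16; @16: payload_len [4B, align 4] → 20; +4 tail pad (align 8); size 24, align 8
@0: a [2B, align 2] → 2
@2: d [1B, align 1] → 3
@3: e [1B, align 1] → 4
+4 pad (align 8)
@8: g [56B, align 8] → 64
@64: h [1B, align 1] → 65
+7 pad (align 8)
@72: f [24B, align 8] → 96
@96: c [1B, align 1] → 97
+1 pad (align 2)
@98: b [26B, align 2] → 124
+4 tail pad (align 8)
size 128, align 8
array of 23: 23 × 128 = 2944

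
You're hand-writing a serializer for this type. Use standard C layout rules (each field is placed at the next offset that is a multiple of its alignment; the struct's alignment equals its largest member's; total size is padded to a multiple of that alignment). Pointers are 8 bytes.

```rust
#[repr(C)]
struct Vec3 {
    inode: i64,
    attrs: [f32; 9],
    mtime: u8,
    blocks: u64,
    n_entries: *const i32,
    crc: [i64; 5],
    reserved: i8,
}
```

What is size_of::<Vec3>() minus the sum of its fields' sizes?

10

0..8  inode  (8B, 8-aligned)
8..44  attrs  (36B, 4-aligned)
44..45  mtime  (1B, 1-aligned)
45..48  -- padding (3B)
48..56  blocks  (8B, 8-aligned)
56..64  n_entries  (8B, 8-aligned)
64..104  crc  (40B, 8-aligned)
104..105  reserved  (1B, 1-aligned)
105..112  -- tail padding (7B)
sizeof = 112, alignof = 8
data bytes 102, size 112 → padding 10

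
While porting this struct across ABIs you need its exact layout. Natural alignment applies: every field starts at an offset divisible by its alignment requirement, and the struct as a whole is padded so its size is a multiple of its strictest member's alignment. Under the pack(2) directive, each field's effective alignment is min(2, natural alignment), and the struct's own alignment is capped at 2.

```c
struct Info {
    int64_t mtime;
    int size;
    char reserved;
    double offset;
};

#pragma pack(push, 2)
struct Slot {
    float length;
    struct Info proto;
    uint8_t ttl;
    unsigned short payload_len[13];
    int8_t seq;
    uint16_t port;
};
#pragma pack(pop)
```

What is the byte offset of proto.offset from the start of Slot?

Info: 0..8  mtime  (8B, 8-aligned); 8..12  size  (4B, 4-aligned); 12..13  reserved  (1B, 1-aligned); 13..16  -- padding (3B); 16..24  offset  (8B, 8-aligned); sizeof = 24, alignof = 8
0..4  length  (4B, 2-aligned)
4..28  proto  (24B, 2-aligned)
within Info: offset at 16
4 + 16 = 20

20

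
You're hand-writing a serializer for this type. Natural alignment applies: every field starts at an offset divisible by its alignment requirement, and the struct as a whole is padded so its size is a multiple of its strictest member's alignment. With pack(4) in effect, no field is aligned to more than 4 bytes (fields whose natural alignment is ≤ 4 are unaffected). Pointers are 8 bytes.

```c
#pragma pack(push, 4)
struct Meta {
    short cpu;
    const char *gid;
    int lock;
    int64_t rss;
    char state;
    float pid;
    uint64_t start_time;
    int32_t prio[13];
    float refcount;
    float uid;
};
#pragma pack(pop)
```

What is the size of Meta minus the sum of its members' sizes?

0..2  cpu  (2B, 2-aligned)
2..4  -- padding (2B)
4..12  gid  (8B, 4-aligned)
12..16  lock  (4B, 4-aligned)
16..24  rss  (8B, 4-aligned)
24..25  state  (1B, 1-aligned)
25..28  -- padding (3B)
28..32  pid  (4B, 4-aligned)
32..40  start_time  (8B, 4-aligned)
40..92  prio  (52B, 4-aligned)
92..96  refcount  (4B, 4-aligned)
96..100  uid  (4B, 4-aligned)
sizeof = 100, alignof = 4
data bytes 95, size 100 → padding 5

5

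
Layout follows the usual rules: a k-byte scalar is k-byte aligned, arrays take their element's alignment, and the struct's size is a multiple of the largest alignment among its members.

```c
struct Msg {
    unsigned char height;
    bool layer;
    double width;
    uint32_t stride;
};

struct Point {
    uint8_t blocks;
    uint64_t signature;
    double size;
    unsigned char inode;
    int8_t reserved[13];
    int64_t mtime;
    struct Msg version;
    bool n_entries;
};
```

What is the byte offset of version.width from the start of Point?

Msg: 0..1  height  (1B, 1-aligned); 1..2  layer  (1B, 1-aligned); 2..8  -- padding (6B); 8..16  width  (8B, 8-aligned); 16..20  stride  (4B, 4-aligned); 20..24  -- tail padding (4B); sizeof = 24, alignof = 8
0..1  blocks  (1B, 1-aligned)
1..8  -- padding (7B)
8..16  signature  (8B, 8-aligned)
16..24  size  (8B, 8-aligned)
24..25  inode  (1B, 1-aligned)
25..38  reserved  (13B, 1-aligned)
38..40  -- padding (2B)
40..48  mtime  (8B, 8-aligned)
48..72  version  (24B, 8-aligned)
within Msg: width at 8
48 + 8 = 56

56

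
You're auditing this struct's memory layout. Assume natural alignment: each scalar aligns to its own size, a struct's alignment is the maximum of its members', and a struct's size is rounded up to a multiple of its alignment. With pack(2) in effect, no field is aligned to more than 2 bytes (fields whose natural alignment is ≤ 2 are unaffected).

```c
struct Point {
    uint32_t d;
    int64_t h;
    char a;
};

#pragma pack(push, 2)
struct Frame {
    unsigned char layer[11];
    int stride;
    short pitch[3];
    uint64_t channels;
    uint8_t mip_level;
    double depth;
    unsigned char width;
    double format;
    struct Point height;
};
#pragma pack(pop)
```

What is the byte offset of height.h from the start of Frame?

Point: @0: d [4B, align 4] → 4; +4 pad (align 8); @8: h [8B, align 8] → 16; @16: a [1B, align 1] → 17; +7 tail pad (align 8); size 24, align 8
@0: layer [11B, align 1] → 11
+1 pad (align 2)
@12: stride [4B, align 2] → 16
@16: pitch [6B, align 2] → 22
@22: channels [8B, align 2] → 30
@30: mip_level [1B, align 1] → 31
+1 pad (align 2)
@32: depth [8B, align 2] → 40
@40: width [1B, align 1] → 41
+1 pad (align 2)
@42: format [8B, align 2] → 50
@50: height [24B, align 2] → 74
within Point: h at 8
50 + 8 = 58

58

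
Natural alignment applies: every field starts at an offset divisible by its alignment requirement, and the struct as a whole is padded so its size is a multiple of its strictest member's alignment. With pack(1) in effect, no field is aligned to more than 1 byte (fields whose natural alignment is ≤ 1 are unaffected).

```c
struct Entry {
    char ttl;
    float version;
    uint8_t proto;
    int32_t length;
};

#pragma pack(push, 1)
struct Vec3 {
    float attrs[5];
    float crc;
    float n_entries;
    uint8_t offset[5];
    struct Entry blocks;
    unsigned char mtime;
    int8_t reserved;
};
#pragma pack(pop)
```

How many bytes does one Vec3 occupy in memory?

51 bytes

Entry: 0..1  ttl  (1B, 1-aligned); 1..4  -- padding (3B); 4..8  version  (4B, 4-aligned); 8..9  proto  (1B, 1-aligned); 9..12  -- padding (3B); 12..16  length  (4B, 4-aligned); sizeof = 16, alignof = 4
0..20  attrs  (20B, 1-aligned)
20..24  crc  (4B, 1-aligned)
24..28  n_entries  (4B, 1-aligned)
28..33  offset  (5B, 1-aligned)
33..49  blocks  (16B, 1-aligned)
49..50  mtime  (1B, 1-aligned)
50..51  reserved  (1B, 1-aligned)
sizeof = 51, alignof = 1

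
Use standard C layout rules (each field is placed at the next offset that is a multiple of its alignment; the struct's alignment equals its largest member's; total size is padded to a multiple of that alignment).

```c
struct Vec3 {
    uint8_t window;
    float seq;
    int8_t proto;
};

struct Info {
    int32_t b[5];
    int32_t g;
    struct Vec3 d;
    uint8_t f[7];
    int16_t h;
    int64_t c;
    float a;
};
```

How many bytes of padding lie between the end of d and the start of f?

0

Vec3: @0: window [1B, align 1] → 1; +3 pad (align 4); @4: seq [4B, align 4] → 8; @8: proto [1B, align 1] → 9; +3 tail pad (align 4); size 12, align 4
@0: b [20B, align 4] → 20
@20: g [4B, align 4] → 24
@24: d [12B, align 4] → 36
@36: f [7B, align 1] → 43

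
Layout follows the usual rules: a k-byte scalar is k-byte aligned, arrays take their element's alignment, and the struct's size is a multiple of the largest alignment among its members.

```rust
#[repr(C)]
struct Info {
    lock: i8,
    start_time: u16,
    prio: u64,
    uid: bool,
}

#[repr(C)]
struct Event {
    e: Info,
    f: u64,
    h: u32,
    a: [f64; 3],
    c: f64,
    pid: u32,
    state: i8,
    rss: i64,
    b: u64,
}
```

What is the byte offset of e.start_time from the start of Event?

Info: 0..1  lock  (1B, 1-aligned); 1..2  -- padding (1B); 2..4  start_time  (2B, 2-aligned); 4..8  -- padding (4B); 8..16  prio  (8B, 8-aligned); 16..17  uid  (1B, 1-aligned); 17..24  -- tail padding (7B); sizeof = 24, alignof = 8
0..24  e  (24B, 8-aligned)
within Info: start_time at 2
0 + 2 = 2

2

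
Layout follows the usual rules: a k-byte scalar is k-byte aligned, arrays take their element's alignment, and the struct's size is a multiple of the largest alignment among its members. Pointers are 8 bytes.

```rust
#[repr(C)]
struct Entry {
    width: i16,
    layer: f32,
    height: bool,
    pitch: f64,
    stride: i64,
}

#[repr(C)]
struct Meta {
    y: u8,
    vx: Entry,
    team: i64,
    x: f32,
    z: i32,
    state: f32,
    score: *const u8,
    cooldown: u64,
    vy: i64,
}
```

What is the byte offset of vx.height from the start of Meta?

16

Entry: 0..2  width  (2B, 2-aligned); 2..4  -- padding (2B); 4..8  layer  (4B, 4-aligned); 8..9  height  (1B, 1-aligned); 9..16  -- padding (7B); 16..24  pitch  (8B, 8-aligned); 24..32  stride  (8B, 8-aligned); sizeof = 32, alignof = 8
0..1  y  (1B, 1-aligned)
1..8  -- padding (7B)
8..40  vx  (32B, 8-aligned)
within Entry: height at 8
8 + 8 = 16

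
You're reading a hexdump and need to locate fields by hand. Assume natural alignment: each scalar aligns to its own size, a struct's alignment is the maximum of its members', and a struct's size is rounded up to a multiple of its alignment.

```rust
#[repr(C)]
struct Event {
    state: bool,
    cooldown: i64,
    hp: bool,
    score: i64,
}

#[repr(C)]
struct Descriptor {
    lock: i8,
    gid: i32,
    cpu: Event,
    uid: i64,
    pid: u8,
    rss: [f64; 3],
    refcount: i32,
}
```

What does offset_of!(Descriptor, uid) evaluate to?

40

Event: @0: state [1B, align 1] → 1; +7 pad (align 8); @8: cooldown [8B, align 8] → 16; @16: hp [1B, align 1] → 17; +7 pad (align 8); @24: score [8B, align 8] → 32; size 32, align 8
@0: lock [1B, align 1] → 1
+3 pad (align 4)
@4: gid [4B, align 4] → 8
@8: cpu [32B, align 8] → 40
@40: uid [8B, align 8] → 48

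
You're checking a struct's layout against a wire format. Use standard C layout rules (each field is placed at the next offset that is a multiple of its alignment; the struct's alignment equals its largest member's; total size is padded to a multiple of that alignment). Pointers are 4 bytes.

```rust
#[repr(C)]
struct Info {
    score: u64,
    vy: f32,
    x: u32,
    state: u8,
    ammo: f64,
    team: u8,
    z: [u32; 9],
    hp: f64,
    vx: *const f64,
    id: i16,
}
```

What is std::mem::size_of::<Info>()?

0..8  score  (8B, 8-aligned)
8..12  vy  (4B, 4-aligned)
12..16  x  (4B, 4-aligned)
16..17  state  (1B, 1-aligned)
17..24  -- padding (7B)
24..32  ammo  (8B, 8-aligned)
32..33  team  (1B, 1-aligned)
33..36  -- padding (3B)
36..72  z  (36B, 4-aligned)
72..80  hp  (8B, 8-aligned)
80..84  vx  (4B, 4-aligned)
84..86  id  (2B, 2-aligned)
86..88  -- tail padding (2B)
sizeof = 88, alignof = 8

88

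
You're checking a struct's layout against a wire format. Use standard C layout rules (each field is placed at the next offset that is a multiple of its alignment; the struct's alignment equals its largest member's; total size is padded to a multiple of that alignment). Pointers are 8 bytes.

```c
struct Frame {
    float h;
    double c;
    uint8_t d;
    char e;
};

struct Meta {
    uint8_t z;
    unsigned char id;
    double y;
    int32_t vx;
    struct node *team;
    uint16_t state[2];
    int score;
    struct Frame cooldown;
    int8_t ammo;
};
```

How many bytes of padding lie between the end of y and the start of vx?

0

Frame: h at 0 (size 4, align 4) → ends 4; pad 4 to align 8 for c; c at 8 (size 8, align 8) → ends 16; d at 16 (size 1, align 1) → ends 17; e at 17 (size 1, align 1) → ends 18; tail pad 6 to reach multiple of 8; total 24 bytes, alignment 8
z at 0 (size 1, align 1) → ends 1
id at 1 (size 1, align 1) → ends 2
pad 6 to align 8 for y
y at 8 (size 8, align 8) → ends 16
vx at 16 (size 4, align 4) → ends 20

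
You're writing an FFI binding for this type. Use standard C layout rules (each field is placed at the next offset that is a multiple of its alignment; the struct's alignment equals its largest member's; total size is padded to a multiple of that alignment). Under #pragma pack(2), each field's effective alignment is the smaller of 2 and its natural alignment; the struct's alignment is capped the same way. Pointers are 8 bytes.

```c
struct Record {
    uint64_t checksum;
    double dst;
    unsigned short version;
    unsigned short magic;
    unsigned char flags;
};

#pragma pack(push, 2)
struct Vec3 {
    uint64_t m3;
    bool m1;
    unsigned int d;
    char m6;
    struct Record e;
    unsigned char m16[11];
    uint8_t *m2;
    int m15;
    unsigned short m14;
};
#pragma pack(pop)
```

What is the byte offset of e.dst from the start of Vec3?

24

Record: checksum at 0 (size 8, align 8) → ends 8; dst at 8 (size 8, align 8) → ends 16; version at 16 (size 2, align 2) → ends 18; magic at 18 (size 2, align 2) → ends 20; flags at 20 (size 1, align 1) → ends 21; tail pad 3 to reach multiple of 8; total 24 bytes, alignment 8
m3 at 0 (size 8, align 2) → ends 8
m1 at 8 (size 1, align 1) → ends 9
pad 1 to align 2 for d
d at 10 (size 4, align 2) → ends 14
m6 at 14 (size 1, align 1) → ends 15
pad 1 to align 2 for e
e at 16 (size 24, align 2) → ends 40
within Record: dst at 8
16 + 8 = 24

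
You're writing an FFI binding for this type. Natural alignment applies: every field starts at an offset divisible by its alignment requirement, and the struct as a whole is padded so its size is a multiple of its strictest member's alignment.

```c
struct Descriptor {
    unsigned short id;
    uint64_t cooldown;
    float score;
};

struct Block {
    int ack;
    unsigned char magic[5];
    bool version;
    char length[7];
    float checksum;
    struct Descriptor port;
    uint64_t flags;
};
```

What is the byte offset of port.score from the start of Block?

40

Descriptor: @0: id [2B, align 2] → 2; +6 pad (align 8); @8: cooldown [8B, align 8] → 16; @16: score [4B, align 4] → 20; +4 tail pad (align 8); size 24, align 8
@0: ack [4B, align 4] → 4
@4: magic [5B, align 1] → 9
@9: version [1B, align 1] → 10
@10: length [7B, align 1] → 17
+3 pad (align 4)
@20: checksum [4B, align 4] → 24
@24: port [24B, align 8] → 48
within Descriptor: score at 16
24 + 16 = 40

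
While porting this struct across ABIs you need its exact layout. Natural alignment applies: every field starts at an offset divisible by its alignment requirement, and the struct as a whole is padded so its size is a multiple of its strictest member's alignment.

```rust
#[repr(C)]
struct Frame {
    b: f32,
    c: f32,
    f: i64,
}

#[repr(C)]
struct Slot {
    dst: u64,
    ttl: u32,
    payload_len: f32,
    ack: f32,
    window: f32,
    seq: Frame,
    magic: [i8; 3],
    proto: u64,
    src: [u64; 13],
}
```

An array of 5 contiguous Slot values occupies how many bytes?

Frame: @0: b [4B, align 4] → 4; @4: c [4B, align 4] → 8; @8: f [8B, align 8] → 16; size 16, align 8
@0: dst [8B, align 8] → 8
@8: ttl [4B, align 4] → 12
@12: payload_len [4B, align 4] → 16
@16: ack [4B, align 4] → 20
@20: window [4B, align 4] → 24
@24: seq [16B, align 8] → 40
@40: magic [3B, align 1] → 43
+5 pad (align 8)
@48: proto [8B, align 8] → 56
@56: src [104B, align 8] → 160
size 160, align 8
array of 5: 5 × 160 = 800

800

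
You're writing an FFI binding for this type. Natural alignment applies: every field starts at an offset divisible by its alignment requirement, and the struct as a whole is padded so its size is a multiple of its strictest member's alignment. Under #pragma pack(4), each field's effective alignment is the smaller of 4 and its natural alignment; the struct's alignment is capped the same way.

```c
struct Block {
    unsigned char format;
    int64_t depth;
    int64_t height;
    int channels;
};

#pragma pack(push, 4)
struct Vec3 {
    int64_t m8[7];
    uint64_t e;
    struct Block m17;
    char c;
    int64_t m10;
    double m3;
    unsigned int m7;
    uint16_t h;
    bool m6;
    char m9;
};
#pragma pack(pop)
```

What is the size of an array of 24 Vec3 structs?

2976

Block: 0..1  format  (1B, 1-aligned); 1..8  -- padding (7B); 8..16  depth  (8B, 8-aligned); 16..24  height  (8B, 8-aligned); 24..28  channels  (4B, 4-aligned); 28..32  -- tail padding (4B); sizeof = 32, alignof = 8
0..56  m8  (56B, 4-aligned)
56..64  e  (8B, 4-aligned)
64..96  m17  (32B, 4-aligned)
96..97  c  (1B, 1-aligned)
97..100  -- padding (3B)
100..108  m10  (8B, 4-aligned)
108..116  m3  (8B, 4-aligned)
116..120  m7  (4B, 4-aligned)
120..122  h  (2B, 2-aligned)
122..123  m6  (1B, 1-aligned)
123..124  m9  (1B, 1-aligned)
sizeof = 124, alignof = 4
array of 24: 24 × 124 = 2976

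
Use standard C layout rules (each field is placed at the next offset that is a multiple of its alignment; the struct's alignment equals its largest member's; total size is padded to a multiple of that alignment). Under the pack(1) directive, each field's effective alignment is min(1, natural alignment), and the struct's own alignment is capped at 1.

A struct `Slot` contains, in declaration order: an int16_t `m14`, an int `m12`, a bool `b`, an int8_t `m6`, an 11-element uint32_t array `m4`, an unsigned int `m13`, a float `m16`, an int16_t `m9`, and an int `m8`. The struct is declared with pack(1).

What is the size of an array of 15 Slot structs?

0..2  m14  (2B, 1-aligned)
2..6  m12  (4B, 1-aligned)
6..7  b  (1B, 1-aligned)
7..8  m6  (1B, 1-aligned)
8..52  m4  (44B, 1-aligned)
52..56  m13  (4B, 1-aligned)
56..60  m16  (4B, 1-aligned)
60..62  m9  (2B, 1-aligned)
62..66  m8  (4B, 1-aligned)
sizeof = 66, alignof = 1
array of 15: 15 × 66 = 990

990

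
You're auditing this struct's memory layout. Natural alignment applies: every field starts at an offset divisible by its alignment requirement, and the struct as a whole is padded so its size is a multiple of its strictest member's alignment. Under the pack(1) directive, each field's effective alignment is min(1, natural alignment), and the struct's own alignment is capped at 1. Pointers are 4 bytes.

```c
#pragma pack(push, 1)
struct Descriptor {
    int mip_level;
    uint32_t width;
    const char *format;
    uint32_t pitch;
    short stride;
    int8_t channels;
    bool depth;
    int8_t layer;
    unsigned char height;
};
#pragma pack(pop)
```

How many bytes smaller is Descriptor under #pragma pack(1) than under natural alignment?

2

natural layout:
  0..4  mip_level  (4B, 4-aligned)
  4..8  width  (4B, 4-aligned)
  8..12  format  (4B, 4-aligned)
  12..16  pitch  (4B, 4-aligned)
  16..18  stride  (2B, 2-aligned)
  18..19  channels  (1B, 1-aligned)
  19..20  depth  (1B, 1-aligned)
  20..21  layer  (1B, 1-aligned)
  21..22  height  (1B, 1-aligned)
  22..24  -- tail padding (2B)
  sizeof = 24, alignof = 4
packed(1) layout:
  0..4  mip_level  (4B, 1-aligned)
  4..8  width  (4B, 1-aligned)
  8..12  format  (4B, 1-aligned)
  12..16  pitch  (4B, 1-aligned)
  16..18  stride  (2B, 1-aligned)
  18..19  channels  (1B, 1-aligned)
  19..20  depth  (1B, 1-aligned)
  20..21  layer  (1B, 1-aligned)
  21..22  height  (1B, 1-aligned)
  sizeof = 22, alignof = 1
24 − 22 = 2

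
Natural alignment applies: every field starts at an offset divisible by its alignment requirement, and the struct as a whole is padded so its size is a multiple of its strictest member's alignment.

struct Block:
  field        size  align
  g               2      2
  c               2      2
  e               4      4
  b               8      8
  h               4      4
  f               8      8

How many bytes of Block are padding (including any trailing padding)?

4

0..2  g  (2B, 2-aligned)
2..4  c  (2B, 2-aligned)
4..8  e  (4B, 4-aligned)
8..16  b  (8B, 8-aligned)
16..20  h  (4B, 4-aligned)
20..24  -- padding (4B)
24..32  f  (8B, 8-aligned)
sizeof = 32, alignof = 8
data bytes 28, size 32 → padding 4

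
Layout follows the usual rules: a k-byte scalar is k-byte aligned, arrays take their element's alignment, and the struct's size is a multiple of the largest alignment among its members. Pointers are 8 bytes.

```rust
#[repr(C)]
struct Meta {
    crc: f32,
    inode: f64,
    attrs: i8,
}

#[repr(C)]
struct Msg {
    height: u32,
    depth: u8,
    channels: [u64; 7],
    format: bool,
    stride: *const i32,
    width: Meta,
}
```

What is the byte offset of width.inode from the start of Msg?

88

Meta: 0..4  crc  (4B, 4-aligned); 4..8  -- padding (4B); 8..16  inode  (8B, 8-aligned); 16..17  attrs  (1B, 1-aligned); 17..24  -- tail padding (7B); sizeof = 24, alignof = 8
0..4  height  (4B, 4-aligned)
4..5  depth  (1B, 1-aligned)
5..8  -- padding (3B)
8..64  channels  (56B, 8-aligned)
64..65  format  (1B, 1-aligned)
65..72  -- padding (7B)
72..80  stride  (8B, 8-aligned)
80..104  width  (24B, 8-aligned)
within Meta: inode at 8
80 + 8 = 88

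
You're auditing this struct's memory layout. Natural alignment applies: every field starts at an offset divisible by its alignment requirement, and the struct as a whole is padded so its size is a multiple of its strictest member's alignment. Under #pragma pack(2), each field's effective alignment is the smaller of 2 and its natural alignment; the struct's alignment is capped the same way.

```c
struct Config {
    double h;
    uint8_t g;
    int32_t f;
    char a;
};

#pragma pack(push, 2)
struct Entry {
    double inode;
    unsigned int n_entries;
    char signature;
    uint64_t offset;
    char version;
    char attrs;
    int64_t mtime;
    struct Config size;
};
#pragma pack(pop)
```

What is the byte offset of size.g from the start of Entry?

40

Config: @0: h [8B, align 8] → 8; @8: g [1B, align 1] → 9; +3 pad (align 4); @12: f [4B, align 4] → 16; @16: a [1B, align 1] → 17; +7 tail pad (align 8); size 24, align 8
@0: inode [8B, align 2] → 8
@8: n_entries [4B, align 2] → 12
@12: signature [1B, align 1] → 13
+1 pad (align 2)
@14: offset [8B, align 2] → 22
@22: version [1B, align 1] → 23
@23: attrs [1B, align 1] → 24
@24: mtime [8B, align 2] → 32
@32: size [24B, align 2] → 56
within Config: g at 8
32 + 8 = 40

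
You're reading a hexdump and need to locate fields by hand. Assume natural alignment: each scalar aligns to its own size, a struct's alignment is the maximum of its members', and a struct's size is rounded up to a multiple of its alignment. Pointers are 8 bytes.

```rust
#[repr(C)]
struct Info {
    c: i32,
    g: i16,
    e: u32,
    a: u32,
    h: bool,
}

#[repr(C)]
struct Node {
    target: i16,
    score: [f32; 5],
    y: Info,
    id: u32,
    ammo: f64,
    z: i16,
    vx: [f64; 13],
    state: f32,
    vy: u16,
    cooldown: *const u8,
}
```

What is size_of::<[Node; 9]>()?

1656

Info: @0: c [4B, align 4] → 4; @4: g [2B, align 2] → 6; +2 pad (align 4); @8: e [4B, align 4] → 12; @12: a [4B, align 4] → 16; @16: h [1B, align 1] → 17; +3 tail pad (align 4); size 20, align 4
@0: target [2B, align 2] → 2
+2 pad (align 4)
@4: score [20B, align 4] → 24
@24: y [20B, align 4] → 44
@44: id [4B, align 4] → 48
@48: ammo [8B, align 8] → 56
@56: z [2B, align 2] → 58
+6 pad (align 8)
@64: vx [104B, align 8] → 168
@168: state [4B, align 4] → 172
@172: vy [2B, align 2] → 174
+2 pad (align 8)
@176: cooldown [8B, align 8] → 184
size 184, align 8
array of 9: 9 × 184 = 1656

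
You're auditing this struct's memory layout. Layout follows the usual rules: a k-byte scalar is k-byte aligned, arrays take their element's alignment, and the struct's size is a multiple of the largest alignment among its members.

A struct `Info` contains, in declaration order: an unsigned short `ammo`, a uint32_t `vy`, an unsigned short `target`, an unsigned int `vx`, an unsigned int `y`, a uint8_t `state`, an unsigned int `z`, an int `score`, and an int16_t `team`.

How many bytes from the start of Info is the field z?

@0: ammo [2B, align 2] → 2
+2 pad (align 4)
@4: vy [4B, align 4] → 8
@8: target [2B, align 2] → 10
+2 pad (align 4)
@12: vx [4B, align 4] → 16
@16: y [4B, align 4] → 20
@20: state [1B, align 1] → 21
+3 pad (align 4)
@24: z [4B, align 4] → 28

24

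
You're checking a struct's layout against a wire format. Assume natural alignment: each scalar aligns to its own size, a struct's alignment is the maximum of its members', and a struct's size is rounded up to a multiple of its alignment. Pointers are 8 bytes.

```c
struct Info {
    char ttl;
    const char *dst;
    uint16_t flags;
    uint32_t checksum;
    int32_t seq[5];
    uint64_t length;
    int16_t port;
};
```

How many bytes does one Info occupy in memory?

64 bytes

ttl at 0 (size 1, align 1) → ends 1
pad 7 to align 8 for dst
dst at 8 (size 8, align 8) → ends 16
flags at 16 (size 2, align 2) → ends 18
pad 2 to align 4 for checksum
checksum at 20 (size 4, align 4) → ends 24
seq at 24 (size 20, align 4) → ends 44
pad 4 to align 8 for length
length at 48 (size 8, align 8) → ends 56
port at 56 (size 2, align 2) → ends 58
tail pad 6 to reach multiple of 8
total 64 bytes, alignment 8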